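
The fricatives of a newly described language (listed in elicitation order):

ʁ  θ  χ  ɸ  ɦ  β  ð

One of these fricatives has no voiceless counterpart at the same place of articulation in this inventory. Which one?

Bilabial: /ɸ/ ~ /β/
Dental: /θ/ ~ /ð/
Uvular: /χ/ ~ /ʁ/
Glottal: only /ɦ/ (voiced); no voiceless partner.
So /ɦ/ is the unpaired segment.

/ɦ/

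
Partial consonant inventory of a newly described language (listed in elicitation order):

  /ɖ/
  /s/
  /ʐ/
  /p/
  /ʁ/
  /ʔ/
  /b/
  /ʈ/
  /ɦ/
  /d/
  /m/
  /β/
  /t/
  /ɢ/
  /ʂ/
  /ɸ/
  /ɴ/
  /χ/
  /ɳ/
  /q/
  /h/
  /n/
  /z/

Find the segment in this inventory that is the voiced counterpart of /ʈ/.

/ɖ/

/ʈ/ is a voiceless retroflex stop.
The voiced counterpart is a voiced retroflex stop — in this inventory, /ɖ/.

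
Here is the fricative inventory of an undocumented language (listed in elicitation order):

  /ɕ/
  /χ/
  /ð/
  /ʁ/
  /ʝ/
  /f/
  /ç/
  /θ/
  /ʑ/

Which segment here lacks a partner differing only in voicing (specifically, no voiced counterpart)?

/f/

Dental: /θ/ ~ /ð/
Alveolo-palatal: /ɕ/ ~ /ʑ/
Palatal: /ç/ ~ /ʝ/
Uvular: /χ/ ~ /ʁ/
Labiodental: only /f/ (voiceless); no voiced partner.
So /f/ is the unpaired segment.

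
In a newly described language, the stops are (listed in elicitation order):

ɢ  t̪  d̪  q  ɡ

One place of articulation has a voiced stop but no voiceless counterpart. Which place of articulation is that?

velar

place of articulation  voiceless  voiced  
dental            t̪        d̪      
velar             —         ɡ       
uvular            q         ɢ       
Every place of articulation has a voiceless member except velar, where /k/ would be expected.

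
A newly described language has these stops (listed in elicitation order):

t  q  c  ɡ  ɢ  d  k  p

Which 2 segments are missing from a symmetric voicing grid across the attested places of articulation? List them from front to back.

place of articulation  voiceless  voiced  
bilabial          p         —       
alveolar          t         d       
palatal           c         —       
velar             k         ɡ       
uvular            q         ɢ       
Gaps, from front to back: bilabial lacks voiced (/b/); palatal lacks voiced (/ɟ/).

/b/, /ɟ/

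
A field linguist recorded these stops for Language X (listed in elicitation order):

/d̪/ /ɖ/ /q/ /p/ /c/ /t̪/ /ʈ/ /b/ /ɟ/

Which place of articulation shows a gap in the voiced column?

Voiceless: /p/ (bilabial), /t̪/ (dental), /ʈ/ (retroflex), /c/ (palatal), /q/ (uvular).
Voiced: /b/ (bilabial), /d̪/ (dental), /ɖ/ (retroflex), /ɟ/ (palatal).
Every place of articulation has a voiced member except uvular, where /ɢ/ would be expected.

uvular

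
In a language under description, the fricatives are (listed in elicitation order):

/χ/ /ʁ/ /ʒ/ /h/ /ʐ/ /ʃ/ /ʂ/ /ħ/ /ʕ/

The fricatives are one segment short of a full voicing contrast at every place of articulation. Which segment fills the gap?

Voiceless: /ʃ/ (postalveolar), /ʂ/ (retroflex), /χ/ (uvular), /ħ/ (pharyngeal), /h/ (glottal).
Voiced: /ʒ/ (postalveolar), /ʐ/ (retroflex), /ʁ/ (uvular), /ʕ/ (pharyngeal).
The glottal row has no voiced member, so the gap is the voiced glottal fricative /ɦ/.

/ɦ/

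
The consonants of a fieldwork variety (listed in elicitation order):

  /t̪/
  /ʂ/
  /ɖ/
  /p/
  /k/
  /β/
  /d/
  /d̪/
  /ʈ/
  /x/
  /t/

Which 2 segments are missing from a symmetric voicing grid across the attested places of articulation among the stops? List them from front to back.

Voiceless: /p/ (bilabial), /t̪/ (dental), /t/ (alveolar), /ʈ/ (retroflex), /k/ (velar).
Voiced: /d̪/ (dental), /d/ (alveolar), /ɖ/ (retroflex).
Gaps, from front to back: bilabial lacks voiced (/b/); velar lacks voiced (/ɡ/).

/b/, /ɡ/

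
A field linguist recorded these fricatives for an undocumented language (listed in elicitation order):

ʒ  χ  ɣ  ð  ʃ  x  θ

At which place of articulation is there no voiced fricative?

uvular

place of articulation  voiceless  voiced  
dental            θ         ð       
postalveolar      ʃ         ʒ       
velar             x         ɣ       
uvular            χ         —       
Every place of articulation has a voiced member except uvular, where /ʁ/ would be expected.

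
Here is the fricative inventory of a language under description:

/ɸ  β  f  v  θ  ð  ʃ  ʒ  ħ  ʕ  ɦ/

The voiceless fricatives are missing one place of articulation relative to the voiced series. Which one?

glottal

Voiceless: /ɸ/ (bilabial), /f/ (labiodental), /θ/ (dental), /ʃ/ (postalveolar), /ħ/ (pharyngeal).
Voiced: /β/ (bilabial), /v/ (labiodental), /ð/ (dental), /ʒ/ (postalveolar), /ʕ/ (pharyngeal), /ɦ/ (glottal).
Every place of articulation has a voiceless member except glottal, where /h/ would be expected.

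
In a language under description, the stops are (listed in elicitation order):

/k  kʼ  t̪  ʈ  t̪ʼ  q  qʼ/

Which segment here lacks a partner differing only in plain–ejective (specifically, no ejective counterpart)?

/ʈ/

Dental: /t̪/ ~ /t̪ʼ/
Velar: /k/ ~ /kʼ/
Uvular: /q/ ~ /qʼ/
Retroflex: only /ʈ/ (plain); no ejective partner.
So /ʈ/ is the unpaired segment.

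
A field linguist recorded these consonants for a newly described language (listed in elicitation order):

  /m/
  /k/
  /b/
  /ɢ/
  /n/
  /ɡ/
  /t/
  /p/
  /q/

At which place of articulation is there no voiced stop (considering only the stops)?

Voiceless: /p/ (bilabial), /t/ (alveolar), /k/ (velar), /q/ (uvular).
Voiced: /b/ (bilabial), /ɡ/ (velar), /ɢ/ (uvular).
Every place of articulation has a voiced member except alveolar, where /d/ would be expected.

alveolar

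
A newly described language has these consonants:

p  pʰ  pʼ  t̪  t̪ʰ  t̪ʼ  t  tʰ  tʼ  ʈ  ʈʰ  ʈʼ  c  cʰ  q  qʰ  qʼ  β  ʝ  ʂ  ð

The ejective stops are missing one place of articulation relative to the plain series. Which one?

Plain: /p/ (bilabial), /t̪/ (dental), /t/ (alveolar), /ʈ/ (retroflex), /c/ (palatal), /q/ (uvular).
Aspirated: /pʰ/ (bilabial), /t̪ʰ/ (dental), /tʰ/ (alveolar), /ʈʰ/ (retroflex), /cʰ/ (palatal), /qʰ/ (uvular).
Ejective: /pʼ/ (bilabial), /t̪ʼ/ (dental), /tʼ/ (alveolar), /ʈʼ/ (retroflex), /qʼ/ (uvular).
Every place of articulation has an ejective member except palatal, where /cʼ/ would be expected.

palatal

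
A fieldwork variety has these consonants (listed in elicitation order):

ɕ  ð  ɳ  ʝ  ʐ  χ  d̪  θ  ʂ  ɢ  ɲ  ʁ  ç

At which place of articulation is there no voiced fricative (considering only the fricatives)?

alveolo-palatal

Voiceless: /θ/ (dental), /ʂ/ (retroflex), /ɕ/ (alveolo-palatal), /ç/ (palatal), /χ/ (uvular).
Voiced: /ð/ (dental), /ʐ/ (retroflex), /ʝ/ (palatal), /ʁ/ (uvular).
Every place of articulation has a voiced member except alveolo-palatal, where /ʑ/ would be expected.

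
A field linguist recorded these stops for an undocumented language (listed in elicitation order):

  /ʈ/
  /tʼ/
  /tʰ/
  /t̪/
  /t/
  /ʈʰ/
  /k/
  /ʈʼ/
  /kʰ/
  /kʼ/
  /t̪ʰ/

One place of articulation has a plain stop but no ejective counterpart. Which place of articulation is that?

Plain: /t̪/ (dental), /t/ (alveolar), /ʈ/ (retroflex), /k/ (velar).
Aspirated: /t̪ʰ/ (dental), /tʰ/ (alveolar), /ʈʰ/ (retroflex), /kʰ/ (velar).
Ejective: /tʼ/ (alveolar), /ʈʼ/ (retroflex), /kʼ/ (velar).
Every place of articulation has an ejective member except dental, where /t̪ʼ/ would be expected.

dental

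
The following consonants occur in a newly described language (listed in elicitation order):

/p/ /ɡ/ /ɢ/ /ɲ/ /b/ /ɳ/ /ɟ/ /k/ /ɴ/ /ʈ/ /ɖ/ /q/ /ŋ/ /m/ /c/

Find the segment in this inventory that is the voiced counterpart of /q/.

/ɢ/

/q/ is a voiceless uvular stop.
The voiced counterpart is a voiced uvular stop — in this inventory, /ɢ/.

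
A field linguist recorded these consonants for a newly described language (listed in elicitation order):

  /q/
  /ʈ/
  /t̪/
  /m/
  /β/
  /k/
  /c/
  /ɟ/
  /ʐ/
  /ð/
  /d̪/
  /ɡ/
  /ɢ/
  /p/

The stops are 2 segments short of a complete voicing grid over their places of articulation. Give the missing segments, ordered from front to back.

/b/, /ɖ/

Voiceless: /p/ (bilabial), /t̪/ (dental), /ʈ/ (retroflex), /c/ (palatal), /k/ (velar), /q/ (uvular).
Voiced: /d̪/ (dental), /ɟ/ (palatal), /ɡ/ (velar), /ɢ/ (uvular).
Gaps, from front to back: bilabial lacks voiced (/b/); retroflex lacks voiced (/ɖ/).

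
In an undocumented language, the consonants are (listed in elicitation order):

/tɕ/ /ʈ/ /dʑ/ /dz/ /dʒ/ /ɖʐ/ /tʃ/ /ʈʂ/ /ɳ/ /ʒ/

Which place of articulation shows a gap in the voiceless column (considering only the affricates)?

Voiceless: /tʃ/ (postalveolar), /ʈʂ/ (retroflex), /tɕ/ (alveolo-palatal).
Voiced: /dz/ (alveolar), /dʒ/ (postalveolar), /ɖʐ/ (retroflex), /dʑ/ (alveolo-palatal).
Every place of articulation has a voiceless member except alveolar, where /ts/ would be expected.

alveolar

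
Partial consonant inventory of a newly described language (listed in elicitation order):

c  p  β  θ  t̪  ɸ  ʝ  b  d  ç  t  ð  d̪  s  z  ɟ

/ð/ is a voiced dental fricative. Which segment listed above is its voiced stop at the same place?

/d̪/

The voiced stop at the same place is a voiced dental stop — in this inventory, /d̪/.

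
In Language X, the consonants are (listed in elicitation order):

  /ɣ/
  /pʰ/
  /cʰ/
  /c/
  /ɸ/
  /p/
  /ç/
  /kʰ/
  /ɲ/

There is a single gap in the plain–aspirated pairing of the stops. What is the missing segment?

/k/

Plain: /p/ (bilabial), /c/ (palatal).
Aspirated: /pʰ/ (bilabial), /cʰ/ (palatal), /kʰ/ (velar).
The velar row has no plain member, so the gap is the plain velar stop /k/.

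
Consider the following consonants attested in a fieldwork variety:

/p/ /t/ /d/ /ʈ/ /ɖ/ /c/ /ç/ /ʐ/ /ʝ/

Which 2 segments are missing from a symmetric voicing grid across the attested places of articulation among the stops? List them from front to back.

/b/, /ɟ/

bilabial: voiceless /p/, voiced —.
alveolar: voiceless /t/, voiced /d/.
retroflex: voiceless /ʈ/, voiced /ɖ/.
palatal: voiceless /c/, voiced —.
Gaps, from front to back: bilabial lacks voiced (/b/); palatal lacks voiced (/ɟ/).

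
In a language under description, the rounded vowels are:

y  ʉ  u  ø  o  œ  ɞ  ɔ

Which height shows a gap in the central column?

Front: /y/ (high), /ø/ (high-mid), /œ/ (low-mid).
Central: /ʉ/ (high), /ɞ/ (low-mid).
Back: /u/ (high), /o/ (high-mid), /ɔ/ (low-mid).
Every height has a central member except high-mid, where /ɵ/ would be expected.

high-mid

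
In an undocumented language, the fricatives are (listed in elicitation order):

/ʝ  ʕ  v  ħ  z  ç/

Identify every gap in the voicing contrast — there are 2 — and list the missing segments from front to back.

/f/, /s/

labiodental: voiceless —, voiced /v/.
alveolar: voiceless —, voiced /z/.
palatal: voiceless /ç/, voiced /ʝ/.
pharyngeal: voiceless /ħ/, voiced /ʕ/.
Gaps, from front to back: labiodental lacks voiceless (/f/); alveolar lacks voiceless (/s/).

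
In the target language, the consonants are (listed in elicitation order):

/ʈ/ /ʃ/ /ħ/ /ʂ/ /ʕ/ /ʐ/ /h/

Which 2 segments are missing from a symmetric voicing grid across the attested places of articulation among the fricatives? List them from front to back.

postalveolar: voiceless /ʃ/, voiced —.
retroflex: voiceless /ʂ/, voiced /ʐ/.
pharyngeal: voiceless /ħ/, voiced /ʕ/.
glottal: voiceless /h/, voiced —.
Gaps, from front to back: postalveolar lacks voiced (/ʒ/); glottal lacks voiced (/ɦ/).

/ʒ/, /ɦ/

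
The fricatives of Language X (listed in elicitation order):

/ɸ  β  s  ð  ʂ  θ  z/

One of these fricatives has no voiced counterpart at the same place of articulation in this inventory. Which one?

Bilabial: /ɸ/ ~ /β/
Dental: /θ/ ~ /ð/
Alveolar: /s/ ~ /z/
Retroflex: only /ʂ/ (voiceless); no voiced partner.
So /ʂ/ is the unpaired segment.

/ʂ/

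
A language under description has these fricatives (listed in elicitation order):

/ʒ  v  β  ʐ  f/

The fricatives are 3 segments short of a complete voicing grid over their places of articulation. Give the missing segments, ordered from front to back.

/ɸ/, /ʃ/, /ʂ/

place of articulation  voiceless  voiced  
bilabial          —         β       
labiodental       f         v       
postalveolar      —         ʒ       
retroflex         —         ʐ       
Gaps, from front to back: bilabial lacks voiceless (/ɸ/); postalveolar lacks voiceless (/ʃ/); retroflex lacks voiceless (/ʂ/).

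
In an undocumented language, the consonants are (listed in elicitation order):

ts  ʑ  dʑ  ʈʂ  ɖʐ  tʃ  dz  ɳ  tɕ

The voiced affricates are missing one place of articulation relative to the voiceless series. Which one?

alveolar: voiceless /ts/, voiced /dz/.
postalveolar: voiceless /tʃ/, voiced —.
retroflex: voiceless /ʈʂ/, voiced /ɖʐ/.
alveolo-palatal: voiceless /tɕ/, voiced /dʑ/.
Every place of articulation has a voiced member except postalveolar, where /dʒ/ would be expected.

postalveolar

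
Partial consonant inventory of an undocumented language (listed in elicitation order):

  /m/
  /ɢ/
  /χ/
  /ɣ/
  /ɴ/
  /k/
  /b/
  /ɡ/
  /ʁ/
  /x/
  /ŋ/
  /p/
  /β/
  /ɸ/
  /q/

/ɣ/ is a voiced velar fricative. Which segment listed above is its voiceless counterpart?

/x/

The voiceless counterpart is a voiceless velar fricative — in this inventory, /x/.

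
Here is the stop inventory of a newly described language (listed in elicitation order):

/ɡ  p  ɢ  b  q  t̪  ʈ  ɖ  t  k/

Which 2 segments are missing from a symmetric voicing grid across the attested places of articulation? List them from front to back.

place of articulation  voiceless  voiced  
bilabial          p         b       
dental            t̪        —       
alveolar          t         —       
retroflex         ʈ         ɖ       
velar             k         ɡ       
uvular            q         ɢ       
Gaps, from front to back: dental lacks voiced (/d̪/); alveolar lacks voiced (/d/).

/d̪/, /d/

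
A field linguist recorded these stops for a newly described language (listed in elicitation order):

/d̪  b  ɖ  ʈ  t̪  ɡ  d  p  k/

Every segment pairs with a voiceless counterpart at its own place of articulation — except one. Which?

Bilabial: /p/ ~ /b/
Dental: /t̪/ ~ /d̪/
Retroflex: /ʈ/ ~ /ɖ/
Velar: /k/ ~ /ɡ/
Alveolar: only /d/ (voiced); no voiceless partner.
So /d/ is the unpaired segment.

/d/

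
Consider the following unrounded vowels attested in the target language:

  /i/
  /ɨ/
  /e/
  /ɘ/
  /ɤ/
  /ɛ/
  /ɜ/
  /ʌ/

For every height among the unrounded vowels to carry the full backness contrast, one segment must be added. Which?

high: front /i/, central /ɨ/, back —.
high-mid: front /e/, central /ɘ/, back /ɤ/.
low-mid: front /ɛ/, central /ɜ/, back /ʌ/.
The high row has no back member, so the gap is the high back unrounded vowel /ɯ/.

/ɯ/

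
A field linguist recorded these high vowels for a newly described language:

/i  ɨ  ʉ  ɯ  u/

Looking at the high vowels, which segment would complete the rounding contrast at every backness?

/y/

front: unrounded /i/, rounded —.
central: unrounded /ɨ/, rounded /ʉ/.
back: unrounded /ɯ/, rounded /u/.
The front row has no rounded member, so the gap is the front rounded vowel /y/.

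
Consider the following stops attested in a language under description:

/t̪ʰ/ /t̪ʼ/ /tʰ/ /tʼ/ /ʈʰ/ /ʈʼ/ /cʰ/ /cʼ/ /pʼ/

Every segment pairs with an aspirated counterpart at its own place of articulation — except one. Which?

Dental: /t̪ʰ/ ~ /t̪ʼ/
Alveolar: /tʰ/ ~ /tʼ/
Retroflex: /ʈʰ/ ~ /ʈʼ/
Palatal: /cʰ/ ~ /cʼ/
Bilabial: only /pʼ/ (ejective); no aspirated partner.
So /pʼ/ is the unpaired segment.

/pʼ/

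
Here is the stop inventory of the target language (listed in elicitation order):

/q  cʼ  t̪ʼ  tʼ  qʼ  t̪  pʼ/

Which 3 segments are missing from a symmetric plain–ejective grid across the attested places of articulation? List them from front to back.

place of articulation  plain     ejective
bilabial          —         pʼ      
dental            t̪        t̪ʼ     
alveolar          —         tʼ      
palatal           —         cʼ      
uvular            q         qʼ      
Gaps, from front to back: bilabial lacks plain (/p/); alveolar lacks plain (/t/); palatal lacks plain (/c/).

/p/, /t/, /c/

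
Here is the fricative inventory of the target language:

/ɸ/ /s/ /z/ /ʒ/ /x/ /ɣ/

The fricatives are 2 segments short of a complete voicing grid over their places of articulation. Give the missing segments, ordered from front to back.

/β/, /ʃ/

place of articulation  voiceless  voiced  
bilabial          ɸ         —       
alveolar          s         z       
postalveolar      —         ʒ       
velar             x         ɣ       
Gaps, from front to back: bilabial lacks voiced (/β/); postalveolar lacks voiceless (/ʃ/).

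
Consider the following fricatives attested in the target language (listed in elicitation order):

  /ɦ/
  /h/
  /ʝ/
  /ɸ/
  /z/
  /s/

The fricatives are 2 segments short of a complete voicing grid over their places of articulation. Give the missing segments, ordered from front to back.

/β/, /ç/

place of articulation  voiceless  voiced  
bilabial          ɸ         —       
alveolar          s         z       
palatal           —         ʝ       
glottal           h         ɦ       
Gaps, from front to back: bilabial lacks voiced (/β/); palatal lacks voiceless (/ç/).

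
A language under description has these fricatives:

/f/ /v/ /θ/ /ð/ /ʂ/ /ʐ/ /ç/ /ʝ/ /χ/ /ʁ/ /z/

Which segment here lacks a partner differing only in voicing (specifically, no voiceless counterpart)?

Labiodental: /f/ ~ /v/
Dental: /θ/ ~ /ð/
Retroflex: /ʂ/ ~ /ʐ/
Palatal: /ç/ ~ /ʝ/
Uvular: /χ/ ~ /ʁ/
Alveolar: only /z/ (voiced); no voiceless partner.
So /z/ is the unpaired segment.

/z/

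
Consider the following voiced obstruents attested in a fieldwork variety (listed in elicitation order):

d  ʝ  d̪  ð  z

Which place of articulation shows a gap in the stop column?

dental: stop /d̪/, fricative /ð/.
alveolar: stop /d/, fricative /z/.
palatal: stop —, fricative /ʝ/.
Every place of articulation has a stop member except palatal, where /ɟ/ would be expected.

palatal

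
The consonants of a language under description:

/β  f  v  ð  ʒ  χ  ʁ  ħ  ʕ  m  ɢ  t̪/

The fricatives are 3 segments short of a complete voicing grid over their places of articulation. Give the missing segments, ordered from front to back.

place of articulation  voiceless  voiced  
bilabial          —         β       
labiodental       f         v       
dental            —         ð       
postalveolar      —         ʒ       
uvular            χ         ʁ       
pharyngeal        ħ         ʕ       
Gaps, from front to back: bilabial lacks voiceless (/ɸ/); dental lacks voiceless (/θ/); postalveolar lacks voiceless (/ʃ/).

/ɸ/, /θ/, /ʃ/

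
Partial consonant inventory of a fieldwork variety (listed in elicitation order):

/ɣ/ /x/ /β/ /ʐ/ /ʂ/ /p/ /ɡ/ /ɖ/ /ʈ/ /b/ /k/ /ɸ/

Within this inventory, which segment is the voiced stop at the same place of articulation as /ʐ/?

/ɖ/

/ʐ/ is a voiced retroflex fricative.
The voiced stop at the same place is a voiced retroflex stop — in this inventory, /ɖ/.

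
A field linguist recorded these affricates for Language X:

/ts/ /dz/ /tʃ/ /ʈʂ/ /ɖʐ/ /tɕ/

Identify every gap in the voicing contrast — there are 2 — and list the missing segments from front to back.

/dʒ/, /dʑ/

place of articulation  voiceless  voiced  
alveolar          ts        dz      
postalveolar      tʃ        —       
retroflex         ʈʂ        ɖʐ      
alveolo-palatal   tɕ        —       
Gaps, from front to back: postalveolar lacks voiced (/dʒ/); alveolo-palatal lacks voiced (/dʑ/).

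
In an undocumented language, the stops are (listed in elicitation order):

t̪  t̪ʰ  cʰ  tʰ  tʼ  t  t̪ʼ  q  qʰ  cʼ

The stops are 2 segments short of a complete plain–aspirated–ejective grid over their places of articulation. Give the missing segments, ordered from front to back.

/c/, /qʼ/

dental: plain /t̪/, aspirated /t̪ʰ/, ejective /t̪ʼ/.
alveolar: plain /t/, aspirated /tʰ/, ejective /tʼ/.
palatal: plain —, aspirated /cʰ/, ejective /cʼ/.
uvular: plain /q/, aspirated /qʰ/, ejective —.
Gaps, from front to back: palatal lacks plain (/c/); uvular lacks ejective (/qʼ/).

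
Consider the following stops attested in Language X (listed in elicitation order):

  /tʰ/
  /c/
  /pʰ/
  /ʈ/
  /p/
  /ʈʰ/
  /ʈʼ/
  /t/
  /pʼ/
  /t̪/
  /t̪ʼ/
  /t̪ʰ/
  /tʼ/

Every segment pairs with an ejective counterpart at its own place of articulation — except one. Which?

Bilabial: /p/ ~ /pʰ/ ~ /pʼ/
Dental: /t̪/ ~ /t̪ʰ/ ~ /t̪ʼ/
Alveolar: /t/ ~ /tʰ/ ~ /tʼ/
Retroflex: /ʈ/ ~ /ʈʰ/ ~ /ʈʼ/
Palatal: only /c/ (plain); no ejective partner.
So /c/ is the unpaired segment.

/c/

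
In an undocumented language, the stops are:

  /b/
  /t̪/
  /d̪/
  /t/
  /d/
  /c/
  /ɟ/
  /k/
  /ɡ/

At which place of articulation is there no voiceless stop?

bilabial

bilabial: voiceless —, voiced /b/.
dental: voiceless /t̪/, voiced /d̪/.
alveolar: voiceless /t/, voiced /d/.
palatal: voiceless /c/, voiced /ɟ/.
velar: voiceless /k/, voiced /ɡ/.
Every place of articulation has a voiceless member except bilabial, where /p/ would be expected.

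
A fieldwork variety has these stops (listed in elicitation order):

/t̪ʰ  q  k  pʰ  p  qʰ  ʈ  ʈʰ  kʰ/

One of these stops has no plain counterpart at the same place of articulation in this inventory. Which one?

/t̪ʰ/

Bilabial: /p/ ~ /pʰ/
Retroflex: /ʈ/ ~ /ʈʰ/
Velar: /k/ ~ /kʰ/
Uvular: /q/ ~ /qʰ/
Dental: only /t̪ʰ/ (aspirated); no plain partner.
So /t̪ʰ/ is the unpaired segment.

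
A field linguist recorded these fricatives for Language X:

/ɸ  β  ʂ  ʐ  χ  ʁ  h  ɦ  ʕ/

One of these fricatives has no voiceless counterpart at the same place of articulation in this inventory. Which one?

Bilabial: /ɸ/ ~ /β/
Retroflex: /ʂ/ ~ /ʐ/
Uvular: /χ/ ~ /ʁ/
Glottal: /h/ ~ /ɦ/
Pharyngeal: only /ʕ/ (voiced); no voiceless partner.
So /ʕ/ is the unpaired segment.

/ʕ/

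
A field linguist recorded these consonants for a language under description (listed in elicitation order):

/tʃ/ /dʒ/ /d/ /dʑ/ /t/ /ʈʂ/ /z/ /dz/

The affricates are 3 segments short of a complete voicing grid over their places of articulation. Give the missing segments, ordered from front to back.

Voiceless: /tʃ/ (postalveolar), /ʈʂ/ (retroflex).
Voiced: /dz/ (alveolar), /dʒ/ (postalveolar), /dʑ/ (alveolo-palatal).
Gaps, from front to back: alveolar lacks voiceless (/ts/); retroflex lacks voiced (/ɖʐ/); alveolo-palatal lacks voiceless (/tɕ/).

/ts/, /ɖʐ/, /tɕ/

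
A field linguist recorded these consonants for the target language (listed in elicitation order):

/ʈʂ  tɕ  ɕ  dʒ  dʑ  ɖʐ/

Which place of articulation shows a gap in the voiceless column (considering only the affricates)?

place of articulation  voiceless  voiced  
postalveolar      —         dʒ      
retroflex         ʈʂ        ɖʐ      
alveolo-palatal   tɕ        dʑ      
Every place of articulation has a voiceless member except postalveolar, where /tʃ/ would be expected.

postalveolar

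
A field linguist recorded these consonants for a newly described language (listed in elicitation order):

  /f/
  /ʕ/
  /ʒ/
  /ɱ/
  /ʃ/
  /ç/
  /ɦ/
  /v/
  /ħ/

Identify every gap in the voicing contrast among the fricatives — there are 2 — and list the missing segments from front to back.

labiodental: voiceless /f/, voiced /v/.
postalveolar: voiceless /ʃ/, voiced /ʒ/.
palatal: voiceless /ç/, voiced —.
pharyngeal: voiceless /ħ/, voiced /ʕ/.
glottal: voiceless —, voiced /ɦ/.
Gaps, from front to back: palatal lacks voiced (/ʝ/); glottal lacks voiceless (/h/).

/ʝ/, /h/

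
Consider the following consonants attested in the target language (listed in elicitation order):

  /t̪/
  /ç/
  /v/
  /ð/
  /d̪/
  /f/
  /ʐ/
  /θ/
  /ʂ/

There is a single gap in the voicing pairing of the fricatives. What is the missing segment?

Voiceless: /f/ (labiodental), /θ/ (dental), /ʂ/ (retroflex), /ç/ (palatal).
Voiced: /v/ (labiodental), /ð/ (dental), /ʐ/ (retroflex).
The palatal row has no voiced member, so the gap is the voiced palatal fricative /ʝ/.

/ʝ/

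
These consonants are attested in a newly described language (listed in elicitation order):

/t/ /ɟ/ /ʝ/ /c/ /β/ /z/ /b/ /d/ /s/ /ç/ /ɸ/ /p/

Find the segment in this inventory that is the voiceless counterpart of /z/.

/s/

/z/ is a voiced alveolar fricative.
The voiceless counterpart is a voiceless alveolar fricative — in this inventory, /s/.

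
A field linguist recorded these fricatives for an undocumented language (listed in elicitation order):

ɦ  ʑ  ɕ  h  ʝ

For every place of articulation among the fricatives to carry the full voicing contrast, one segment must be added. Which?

alveolo-palatal: voiceless /ɕ/, voiced /ʑ/.
palatal: voiceless —, voiced /ʝ/.
glottal: voiceless /h/, voiced /ɦ/.
The palatal row has no voiceless member, so the gap is the voiceless palatal fricative /ç/.

/ç/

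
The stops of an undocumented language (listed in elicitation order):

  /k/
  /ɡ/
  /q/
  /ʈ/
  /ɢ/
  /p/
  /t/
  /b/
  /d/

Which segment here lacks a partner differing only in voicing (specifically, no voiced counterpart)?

/ʈ/

Bilabial: /p/ ~ /b/
Alveolar: /t/ ~ /d/
Velar: /k/ ~ /ɡ/
Uvular: /q/ ~ /ɢ/
Retroflex: only /ʈ/ (voiceless); no voiced partner.
So /ʈ/ is the unpaired segment.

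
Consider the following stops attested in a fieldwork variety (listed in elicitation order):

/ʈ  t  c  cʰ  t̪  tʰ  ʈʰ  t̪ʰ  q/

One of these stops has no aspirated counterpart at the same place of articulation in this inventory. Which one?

/q/

Dental: /t̪/ ~ /t̪ʰ/
Alveolar: /t/ ~ /tʰ/
Retroflex: /ʈ/ ~ /ʈʰ/
Palatal: /c/ ~ /cʰ/
Uvular: only /q/ (plain); no aspirated partner.
So /q/ is the unpaired segment.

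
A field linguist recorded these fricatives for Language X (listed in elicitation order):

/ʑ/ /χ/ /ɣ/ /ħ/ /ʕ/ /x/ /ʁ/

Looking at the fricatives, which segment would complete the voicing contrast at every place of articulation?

/ɕ/

place of articulation  voiceless  voiced  
alveolo-palatal   —         ʑ       
velar             x         ɣ       
uvular            χ         ʁ       
pharyngeal        ħ         ʕ       
The alveolo-palatal row has no voiceless member, so the gap is the voiceless alveolo-palatal fricative /ɕ/.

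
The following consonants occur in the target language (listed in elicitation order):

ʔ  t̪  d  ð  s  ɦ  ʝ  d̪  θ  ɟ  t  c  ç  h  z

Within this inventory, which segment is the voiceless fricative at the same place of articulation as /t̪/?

/t̪/ is a voiceless dental stop.
The voiceless fricative at the same place is a voiceless dental fricative — in this inventory, /θ/.

/θ/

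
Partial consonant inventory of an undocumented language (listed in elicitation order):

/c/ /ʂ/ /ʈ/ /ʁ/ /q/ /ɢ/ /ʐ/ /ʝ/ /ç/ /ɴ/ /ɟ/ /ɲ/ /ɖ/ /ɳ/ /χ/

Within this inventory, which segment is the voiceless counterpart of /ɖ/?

/ʈ/

/ɖ/ is a voiced retroflex stop.
The voiceless counterpart is a voiceless retroflex stop — in this inventory, /ʈ/.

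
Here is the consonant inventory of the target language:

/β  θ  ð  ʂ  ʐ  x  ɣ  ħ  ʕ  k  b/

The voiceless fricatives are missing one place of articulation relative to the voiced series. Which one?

bilabial: voiceless —, voiced /β/.
dental: voiceless /θ/, voiced /ð/.
retroflex: voiceless /ʂ/, voiced /ʐ/.
velar: voiceless /x/, voiced /ɣ/.
pharyngeal: voiceless /ħ/, voiced /ʕ/.
Every place of articulation has a voiceless member except bilabial, where /ɸ/ would be expected.

bilabial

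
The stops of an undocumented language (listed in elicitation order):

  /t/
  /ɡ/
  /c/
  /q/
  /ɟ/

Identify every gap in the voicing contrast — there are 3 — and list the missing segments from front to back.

/d/, /k/, /ɢ/

alveolar: voiceless /t/, voiced —.
palatal: voiceless /c/, voiced /ɟ/.
velar: voiceless —, voiced /ɡ/.
uvular: voiceless /q/, voiced —.
Gaps, from front to back: alveolar lacks voiced (/d/); velar lacks voiceless (/k/); uvular lacks voiced (/ɢ/).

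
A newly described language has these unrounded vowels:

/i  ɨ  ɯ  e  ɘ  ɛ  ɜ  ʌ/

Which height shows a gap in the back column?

height            front     central   back    
high              i         ɨ         ɯ       
high-mid          e         ɘ         —       
low-mid           ɛ         ɜ         ʌ       
Every height has a back member except high-mid, where /ɤ/ would be expected.

high-mid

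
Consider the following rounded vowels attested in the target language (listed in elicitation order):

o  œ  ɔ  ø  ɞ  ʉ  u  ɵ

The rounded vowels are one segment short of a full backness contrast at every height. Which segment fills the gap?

high: front —, central /ʉ/, back /u/.
high-mid: front /ø/, central /ɵ/, back /o/.
low-mid: front /œ/, central /ɞ/, back /ɔ/.
The high row has no front member, so the gap is the high front rounded vowel /y/.

/y/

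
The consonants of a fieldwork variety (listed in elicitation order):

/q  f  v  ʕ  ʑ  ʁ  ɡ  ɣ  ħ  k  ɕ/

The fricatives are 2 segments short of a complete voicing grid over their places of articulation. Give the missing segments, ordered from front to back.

Voiceless: /f/ (labiodental), /ɕ/ (alveolo-palatal), /ħ/ (pharyngeal).
Voiced: /v/ (labiodental), /ʑ/ (alveolo-palatal), /ɣ/ (velar), /ʁ/ (uvular), /ʕ/ (pharyngeal).
Gaps, from front to back: velar lacks voiceless (/x/); uvular lacks voiceless (/χ/).

/x/, /χ/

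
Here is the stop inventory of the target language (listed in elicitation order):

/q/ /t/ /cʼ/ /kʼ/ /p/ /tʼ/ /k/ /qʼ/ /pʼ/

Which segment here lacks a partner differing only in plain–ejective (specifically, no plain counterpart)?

Bilabial: /p/ ~ /pʼ/
Alveolar: /t/ ~ /tʼ/
Velar: /k/ ~ /kʼ/
Uvular: /q/ ~ /qʼ/
Palatal: only /cʼ/ (ejective); no plain partner.
So /cʼ/ is the unpaired segment.

/cʼ/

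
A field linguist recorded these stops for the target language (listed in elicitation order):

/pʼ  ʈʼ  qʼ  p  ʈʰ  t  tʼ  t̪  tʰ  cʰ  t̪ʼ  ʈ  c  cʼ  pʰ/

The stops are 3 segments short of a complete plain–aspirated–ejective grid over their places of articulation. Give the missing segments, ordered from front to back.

/t̪ʰ/, /q/, /qʰ/

place of articulation  plain     aspirated  ejective
bilabial          p         pʰ        pʼ      
dental            t̪        —         t̪ʼ     
alveolar          t         tʰ        tʼ      
retroflex         ʈ         ʈʰ        ʈʼ      
palatal           c         cʰ        cʼ      
uvular            —         —         qʼ      
Gaps, from front to back: dental lacks aspirated (/t̪ʰ/); uvular lacks plain (/q/); uvular lacks aspirated (/qʰ/).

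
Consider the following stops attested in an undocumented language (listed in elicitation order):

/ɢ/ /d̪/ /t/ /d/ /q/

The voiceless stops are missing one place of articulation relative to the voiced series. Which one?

Voiceless: /t/ (alveolar), /q/ (uvular).
Voiced: /d̪/ (dental), /d/ (alveolar), /ɢ/ (uvular).
Every place of articulation has a voiceless member except dental, where /t̪/ would be expected.

dental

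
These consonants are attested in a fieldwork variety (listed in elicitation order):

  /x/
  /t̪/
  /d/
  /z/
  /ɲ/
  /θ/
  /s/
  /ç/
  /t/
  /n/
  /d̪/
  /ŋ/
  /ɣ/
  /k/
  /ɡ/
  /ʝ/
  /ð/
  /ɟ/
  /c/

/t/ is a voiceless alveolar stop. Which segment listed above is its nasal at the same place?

The nasal at the same place is an alveolar nasal — in this inventory, /n/.

/n/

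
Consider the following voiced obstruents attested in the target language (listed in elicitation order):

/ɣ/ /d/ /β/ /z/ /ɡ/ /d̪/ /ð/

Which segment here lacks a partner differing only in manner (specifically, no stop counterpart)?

/β/

Dental: /d̪/ ~ /ð/
Alveolar: /d/ ~ /z/
Velar: /ɡ/ ~ /ɣ/
Bilabial: only /β/ (fricative); no stop partner.
So /β/ is the unpaired segment.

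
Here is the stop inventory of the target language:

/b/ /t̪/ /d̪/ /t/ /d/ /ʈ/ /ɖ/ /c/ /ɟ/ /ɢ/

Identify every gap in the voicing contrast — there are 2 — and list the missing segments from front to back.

place of articulation  voiceless  voiced  
bilabial          —         b       
dental            t̪        d̪      
alveolar          t         d       
retroflex         ʈ         ɖ       
palatal           c         ɟ       
uvular            —         ɢ       
Gaps, from front to back: bilabial lacks voiceless (/p/); uvular lacks voiceless (/q/).

/p/, /q/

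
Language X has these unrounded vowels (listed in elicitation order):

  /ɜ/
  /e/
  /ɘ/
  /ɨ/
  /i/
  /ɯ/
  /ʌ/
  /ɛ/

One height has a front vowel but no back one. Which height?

high-mid

high: front /i/, central /ɨ/, back /ɯ/.
high-mid: front /e/, central /ɘ/, back —.
low-mid: front /ɛ/, central /ɜ/, back /ʌ/.
Every height has a back member except high-mid, where /ɤ/ would be expected.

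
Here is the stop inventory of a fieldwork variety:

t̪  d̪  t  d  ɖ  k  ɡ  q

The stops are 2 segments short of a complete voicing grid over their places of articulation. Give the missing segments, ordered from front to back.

/ʈ/, /ɢ/

Voiceless: /t̪/ (dental), /t/ (alveolar), /k/ (velar), /q/ (uvular).
Voiced: /d̪/ (dental), /d/ (alveolar), /ɖ/ (retroflex), /ɡ/ (velar).
Gaps, from front to back: retroflex lacks voiceless (/ʈ/); uvular lacks voiced (/ɢ/).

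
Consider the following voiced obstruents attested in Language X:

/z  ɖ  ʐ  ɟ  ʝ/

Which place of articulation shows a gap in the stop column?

alveolar

place of articulation  stop      fricative
alveolar          —         z       
retroflex         ɖ         ʐ       
palatal           ɟ         ʝ       
Every place of articulation has a stop member except alveolar, where /d/ would be expected.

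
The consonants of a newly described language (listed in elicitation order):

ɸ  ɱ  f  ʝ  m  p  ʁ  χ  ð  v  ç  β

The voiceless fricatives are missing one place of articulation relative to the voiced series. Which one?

dental

bilabial: voiceless /ɸ/, voiced /β/.
labiodental: voiceless /f/, voiced /v/.
dental: voiceless —, voiced /ð/.
palatal: voiceless /ç/, voiced /ʝ/.
uvular: voiceless /χ/, voiced /ʁ/.
Every place of articulation has a voiceless member except dental, where /θ/ would be expected.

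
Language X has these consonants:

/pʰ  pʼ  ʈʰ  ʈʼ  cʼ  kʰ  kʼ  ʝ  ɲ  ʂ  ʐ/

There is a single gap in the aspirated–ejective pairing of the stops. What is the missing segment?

/cʰ/

Aspirated: /pʰ/ (bilabial), /ʈʰ/ (retroflex), /kʰ/ (velar).
Ejective: /pʼ/ (bilabial), /ʈʼ/ (retroflex), /cʼ/ (palatal), /kʼ/ (velar).
The palatal row has no aspirated member, so the gap is the aspirated palatal stop /cʰ/.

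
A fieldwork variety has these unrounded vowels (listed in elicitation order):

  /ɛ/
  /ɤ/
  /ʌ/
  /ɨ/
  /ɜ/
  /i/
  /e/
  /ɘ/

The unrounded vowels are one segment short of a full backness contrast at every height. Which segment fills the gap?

/ɯ/

Front: /i/ (high), /e/ (high-mid), /ɛ/ (low-mid).
Central: /ɨ/ (high), /ɘ/ (high-mid), /ɜ/ (low-mid).
Back: /ɤ/ (high-mid), /ʌ/ (low-mid).
The high row has no back member, so the gap is the high back unrounded vowel /ɯ/.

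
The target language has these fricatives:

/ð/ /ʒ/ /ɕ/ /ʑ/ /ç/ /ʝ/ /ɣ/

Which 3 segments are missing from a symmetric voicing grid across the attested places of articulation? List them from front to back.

/θ/, /ʃ/, /x/

dental: voiceless —, voiced /ð/.
postalveolar: voiceless —, voiced /ʒ/.
alveolo-palatal: voiceless /ɕ/, voiced /ʑ/.
palatal: voiceless /ç/, voiced /ʝ/.
velar: voiceless —, voiced /ɣ/.
Gaps, from front to back: dental lacks voiceless (/θ/); postalveolar lacks voiceless (/ʃ/); velar lacks voiceless (/x/).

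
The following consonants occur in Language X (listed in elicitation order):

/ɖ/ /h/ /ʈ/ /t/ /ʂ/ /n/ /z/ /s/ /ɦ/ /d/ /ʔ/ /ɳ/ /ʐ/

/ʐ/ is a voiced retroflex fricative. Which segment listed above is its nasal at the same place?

/ɳ/

The nasal at the same place is a retroflex nasal — in this inventory, /ɳ/.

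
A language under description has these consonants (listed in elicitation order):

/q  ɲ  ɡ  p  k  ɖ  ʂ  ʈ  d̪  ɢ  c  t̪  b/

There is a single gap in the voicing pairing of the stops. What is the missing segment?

/ɟ/

Voiceless: /p/ (bilabial), /t̪/ (dental), /ʈ/ (retroflex), /c/ (palatal), /k/ (velar), /q/ (uvular).
Voiced: /b/ (bilabial), /d̪/ (dental), /ɖ/ (retroflex), /ɡ/ (velar), /ɢ/ (uvular).
The palatal row has no voiced member, so the gap is the voiced palatal stop /ɟ/.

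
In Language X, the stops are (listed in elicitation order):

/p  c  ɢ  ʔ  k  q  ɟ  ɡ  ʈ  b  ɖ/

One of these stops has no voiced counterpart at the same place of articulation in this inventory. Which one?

/ʔ/

Bilabial: /p/ ~ /b/
Retroflex: /ʈ/ ~ /ɖ/
Palatal: /c/ ~ /ɟ/
Velar: /k/ ~ /ɡ/
Uvular: /q/ ~ /ɢ/
Glottal: only /ʔ/ (voiceless); no voiced partner.
So /ʔ/ is the unpaired segment.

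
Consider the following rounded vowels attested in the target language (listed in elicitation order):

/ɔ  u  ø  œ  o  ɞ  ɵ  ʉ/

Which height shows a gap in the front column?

height            front     central   back    
high              —         ʉ         u       
high-mid          ø         ɵ         o       
low-mid           œ         ɞ         ɔ       
Every height has a front member except high, where /y/ would be expected.

high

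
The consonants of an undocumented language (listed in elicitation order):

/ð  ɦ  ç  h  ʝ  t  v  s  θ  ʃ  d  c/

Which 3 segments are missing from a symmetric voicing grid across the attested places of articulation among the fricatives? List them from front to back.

/f/, /z/, /ʒ/

place of articulation  voiceless  voiced  
labiodental       —         v       
dental            θ         ð       
alveolar          s         —       
postalveolar      ʃ         —       
palatal           ç         ʝ       
glottal           h         ɦ       
Gaps, from front to back: labiodental lacks voiceless (/f/); alveolar lacks voiced (/z/); postalveolar lacks voiced (/ʒ/).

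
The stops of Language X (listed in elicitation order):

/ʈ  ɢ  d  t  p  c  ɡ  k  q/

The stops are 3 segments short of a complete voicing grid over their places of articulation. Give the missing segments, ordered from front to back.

/b/, /ɖ/, /ɟ/

place of articulation  voiceless  voiced  
bilabial          p         —       
alveolar          t         d       
retroflex         ʈ         —       
palatal           c         —       
velar             k         ɡ       
uvular            q         ɢ       
Gaps, from front to back: bilabial lacks voiced (/b/); retroflex lacks voiced (/ɖ/); palatal lacks voiced (/ɟ/).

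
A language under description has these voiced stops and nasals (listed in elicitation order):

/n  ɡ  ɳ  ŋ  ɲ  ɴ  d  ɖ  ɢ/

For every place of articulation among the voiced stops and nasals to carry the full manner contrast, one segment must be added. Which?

/ɟ/

alveolar: oral stop /d/, nasal /n/.
retroflex: oral stop /ɖ/, nasal /ɳ/.
palatal: oral stop —, nasal /ɲ/.
velar: oral stop /ɡ/, nasal /ŋ/.
uvular: oral stop /ɢ/, nasal /ɴ/.
The palatal row has no oral stop member, so the gap is the palatal oral stop /ɟ/.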